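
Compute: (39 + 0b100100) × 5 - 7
Convert 0b100100 (binary) → 32 + 4 = 36 (decimal)
Expression in decimal: (39 + 36) × 5 - 7
Parentheses first: 39 + 36 = 75
Multiply: 75 × 5 = 375
Subtract: 375 - 7 = 368
368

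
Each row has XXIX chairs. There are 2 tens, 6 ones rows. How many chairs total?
Convert XXIX (Roman numeral) → 10 + 10 + 9 = 29 (decimal)
Convert 2 tens, 6 ones (place-value notation) → 2×10 + 6 = 26 (decimal)
Compute 29 × 26 = 754
754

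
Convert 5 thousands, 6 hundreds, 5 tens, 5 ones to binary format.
Convert 5 thousands, 6 hundreds, 5 tens, 5 ones (place-value notation) → 5×1000 + 6×100 + 5×10 + 5 = 5655 (decimal)
Convert 5655 (decimal) → 5655 = 4096 + 1024 + 512 + 16 + 4 + 2 + 1 → 0b1011000010111 (binary)
0b1011000010111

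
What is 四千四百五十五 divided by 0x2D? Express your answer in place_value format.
Convert 四千四百五十五 (Chinese numeral) → 4×1000 + 4×100 + 5×10 + 5 = 4455 (decimal)
Convert 0x2D (hexadecimal) → 2×16 + 13 = 45 (decimal)
Compute 4455 ÷ 45 = 99
Convert 99 (decimal) → 99 = 9×10 + 9 → 9 tens, 9 ones (place-value notation)
9 tens, 9 ones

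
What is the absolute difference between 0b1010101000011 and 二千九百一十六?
Convert 0b1010101000011 (binary) → 4096 + 1024 + 256 + 64 + 2 + 1 = 5443 (decimal)
Convert 二千九百一十六 (Chinese numeral) → 2×1000 + 9×100 + 1×10 + 6 = 2916 (decimal)
Compute |5443 - 2916| = 2527
2527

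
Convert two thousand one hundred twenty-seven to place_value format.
Convert two thousand one hundred twenty-seven (English words) → 2×1000 + 1×100 + 27 = 2127 (decimal)
Convert 2127 (decimal) → 2127 = 2×1000 + 1×100 + 2×10 + 7 → 2 thousands, 1 hundred, 2 tens, 7 ones (place-value notation)
2 thousands, 1 hundred, 2 tens, 7 ones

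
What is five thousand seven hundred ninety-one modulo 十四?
Convert five thousand seven hundred ninety-one (English words) → 5×1000 + 7×100 + 91 = 5791 (decimal)
Convert 十四 (Chinese numeral) → 1×10 + 4 = 14 (decimal)
Compute 5791 mod 14 = 9
9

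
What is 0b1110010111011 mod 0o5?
Convert 0b1110010111011 (binary) → 4096 + 2048 + 1024 + 128 + 32 + 16 + 8 + 2 + 1 = 7355 (decimal)
Convert 0o5 (octal) → 5 (decimal)
Compute 7355 mod 5 = 0
0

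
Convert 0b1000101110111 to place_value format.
Convert 0b1000101110111 (binary) → 4096 + 256 + 64 + 32 + 16 + 4 + 2 + 1 = 4471 (decimal)
Convert 4471 (decimal) → 4471 = 4×1000 + 4×100 + 7×10 + 1 → 4 thousands, 4 hundreds, 7 tens, 1 one (place-value notation)
4 thousands, 4 hundreds, 7 tens, 1 one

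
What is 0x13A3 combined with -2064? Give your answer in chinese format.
Convert 0x13A3 (hexadecimal) → 1×4096 + 3×256 + 10×16 + 3 = 5027 (decimal)
Compute 5027 + -2064 = 2963
Convert 2963 (decimal) → 2963 = 2×1000 + 9×100 + 6×10 + 3 → 二千九百六十三 (Chinese numeral)
二千九百六十三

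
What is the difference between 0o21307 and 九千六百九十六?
Convert 0o21307 (octal) → 2×4096 + 1×512 + 3×64 + 7 = 8903 (decimal)
Convert 九千六百九十六 (Chinese numeral) → 9×1000 + 6×100 + 9×10 + 6 = 9696 (decimal)
Difference: |8903 - 9696| = 793
793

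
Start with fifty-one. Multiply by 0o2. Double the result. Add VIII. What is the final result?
Convert fifty-one (English words) → 51 (decimal)
Start: 51
Convert 0o2 (octal) → 2 (decimal)
51 × 2 = 102
102 × 2 = 204
Convert VIII (Roman numeral) → 5 + 1 + 1 + 1 = 8 (decimal)
204 + 8 = 212
212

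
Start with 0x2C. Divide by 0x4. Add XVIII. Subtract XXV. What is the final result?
Convert 0x2C (hexadecimal) → 2×16 + 12 = 44 (decimal)
Start: 44
Convert 0x4 (hexadecimal) → 4 (decimal)
44 ÷ 4 = 11
Convert XVIII (Roman numeral) → 10 + 5 + 1 + 1 + 1 = 18 (decimal)
11 + 18 = 29
Convert XXV (Roman numeral) → 10 + 10 + 5 = 25 (decimal)
29 - 25 = 4
4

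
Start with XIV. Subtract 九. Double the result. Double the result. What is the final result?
Convert XIV (Roman numeral) → 10 + 4 = 14 (decimal)
Start: 14
Convert 九 (Chinese numeral) → 9 (decimal)
14 - 9 = 5
5 × 2 = 10
10 × 2 = 20
20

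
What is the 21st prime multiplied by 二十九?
Convert the 21st prime (prime index) → 73 (decimal)
Convert 二十九 (Chinese numeral) → 2×10 + 9 = 29 (decimal)
Compute 73 × 29 = 2117
2117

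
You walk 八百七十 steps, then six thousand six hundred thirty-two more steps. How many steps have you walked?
Convert 八百七十 (Chinese numeral) → 8×100 + 7×10 = 870 (decimal)
Convert six thousand six hundred thirty-two (English words) → 6×1000 + 6×100 + 32 = 6632 (decimal)
Compute 870 + 6632 = 7502
7502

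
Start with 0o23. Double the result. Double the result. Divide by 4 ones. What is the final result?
Convert 0o23 (octal) → 2×8 + 3 = 19 (decimal)
Start: 19
19 × 2 = 38
38 × 2 = 76
Convert 4 ones (place-value notation) → 4 (decimal)
76 ÷ 4 = 19
19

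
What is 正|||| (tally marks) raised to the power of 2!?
Convert 正|||| (tally marks) → 5 + 4 = 9 (decimal)
Convert 2! (factorial) → 2 (decimal)
Compute 9 ^ 2 = 81
81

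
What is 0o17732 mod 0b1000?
Convert 0o17732 (octal) → 1×4096 + 7×512 + 7×64 + 3×8 + 2 = 8154 (decimal)
Convert 0b1000 (binary) → 8 (decimal)
Compute 8154 mod 8 = 2
2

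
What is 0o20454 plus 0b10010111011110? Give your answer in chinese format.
Convert 0o20454 (octal) → 2×4096 + 4×64 + 5×8 + 4 = 8492 (decimal)
Convert 0b10010111011110 (binary) → 8192 + 1024 + 256 + 128 + 64 + 16 + 8 + 4 + 2 = 9694 (decimal)
Compute 8492 + 9694 = 18186
Convert 18186 (decimal) → 18186 = 1×10000 + 8×1000 + 1×100 + 8×10 + 6 → 一万八千一百八十六 (Chinese numeral)
一万八千一百八十六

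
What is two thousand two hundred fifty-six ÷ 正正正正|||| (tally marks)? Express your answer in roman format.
Convert two thousand two hundred fifty-six (English words) → 2×1000 + 2×100 + 56 = 2256 (decimal)
Convert 正正正正|||| (tally marks) → 5 + 5 + 5 + 5 + 4 = 24 (decimal)
Compute 2256 ÷ 24 = 94
Convert 94 (decimal) → 94 = 90 + 4 → XCIV (Roman numeral)
XCIV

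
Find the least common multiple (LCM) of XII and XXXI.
Convert XII (Roman numeral) → 10 + 1 + 1 = 12 (decimal)
Convert XXXI (Roman numeral) → 10 + 10 + 10 + 1 = 31 (decimal)
Compute lcm(12, 31) = 372
372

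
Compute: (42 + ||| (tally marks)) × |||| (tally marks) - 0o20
Convert ||| (tally marks) → 3 (decimal)
Convert |||| (tally marks) → 4 (decimal)
Convert 0o20 (octal) → 2×8 = 16 (decimal)
Expression in decimal: (42 + 3) × 4 - 16
Parentheses first: 42 + 3 = 45
Multiply: 45 × 4 = 180
Subtract: 180 - 16 = 164
164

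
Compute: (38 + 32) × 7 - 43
Parentheses first: 38 + 32 = 70
Multiply: 70 × 7 = 490
Subtract: 490 - 43 = 447
447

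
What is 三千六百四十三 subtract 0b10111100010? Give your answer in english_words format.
Convert 三千六百四十三 (Chinese numeral) → 3×1000 + 6×100 + 4×10 + 3 = 3643 (decimal)
Convert 0b10111100010 (binary) → 1024 + 256 + 128 + 64 + 32 + 2 = 1506 (decimal)
Compute 3643 - 1506 = 2137
Convert 2137 (decimal) → 2137 = 2×1000 + 1×100 + 37 → two thousand one hundred thirty-seven (English words)
two thousand one hundred thirty-seven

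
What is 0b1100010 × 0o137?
Convert 0b1100010 (binary) → 64 + 32 + 2 = 98 (decimal)
Convert 0o137 (octal) → 1×64 + 3×8 + 7 = 95 (decimal)
Compute 98 × 95 = 9310
9310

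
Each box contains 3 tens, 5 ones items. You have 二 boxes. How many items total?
Convert 3 tens, 5 ones (place-value notation) → 3×10 + 5 = 35 (decimal)
Convert 二 (Chinese numeral) → 2 (decimal)
Compute 35 × 2 = 70
70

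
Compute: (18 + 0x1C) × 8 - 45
Convert 0x1C (hexadecimal) → 1×16 + 12 = 28 (decimal)
Expression in decimal: (18 + 28) × 8 - 45
Parentheses first: 18 + 28 = 46
Multiply: 46 × 8 = 368
Subtract: 368 - 45 = 323
323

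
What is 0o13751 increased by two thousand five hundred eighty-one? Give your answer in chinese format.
Convert 0o13751 (octal) → 1×4096 + 3×512 + 7×64 + 5×8 + 1 = 6121 (decimal)
Convert two thousand five hundred eighty-one (English words) → 2×1000 + 5×100 + 81 = 2581 (decimal)
Compute 6121 + 2581 = 8702
Convert 8702 (decimal) → 8702 = 8×1000 + 7×100 + 2 → 八千七百零二 (Chinese numeral)
八千七百零二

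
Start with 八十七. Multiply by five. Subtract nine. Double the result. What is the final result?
Convert 八十七 (Chinese numeral) → 8×10 + 7 = 87 (decimal)
Start: 87
Convert five (English words) → 5 (decimal)
87 × 5 = 435
Convert nine (English words) → 9 (decimal)
435 - 9 = 426
426 × 2 = 852
852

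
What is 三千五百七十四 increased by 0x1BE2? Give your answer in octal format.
Convert 三千五百七十四 (Chinese numeral) → 3×1000 + 5×100 + 7×10 + 4 = 3574 (decimal)
Convert 0x1BE2 (hexadecimal) → 1×4096 + 11×256 + 14×16 + 2 = 7138 (decimal)
Compute 3574 + 7138 = 10712
Convert 10712 (decimal) → 10712 = 2×4096 + 4×512 + 7×64 + 3×8 → 0o24730 (octal)
0o24730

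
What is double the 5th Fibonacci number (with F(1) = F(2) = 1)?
The 5th Fibonacci number (with F(1) = F(2) = 1): 1, 1, 2, 3, 5 → 5
Compute 5 × 2 = 10
10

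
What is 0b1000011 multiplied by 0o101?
Convert 0b1000011 (binary) → 64 + 2 + 1 = 67 (decimal)
Convert 0o101 (octal) → 1×64 + 1 = 65 (decimal)
Compute 67 × 65 = 4355
4355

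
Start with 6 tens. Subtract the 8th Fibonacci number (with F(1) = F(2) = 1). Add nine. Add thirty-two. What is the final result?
Convert 6 tens (place-value notation) → 6×10 = 60 (decimal)
Start: 60
Convert the 8th Fibonacci number (with F(1) = F(2) = 1) (Fibonacci index) → 1, 1, 2, 3, 5, 8, 13, 21 → 21 (decimal)
60 - 21 = 39
Convert nine (English words) → 9 (decimal)
39 + 9 = 48
Convert thirty-two (English words) → 32 (decimal)
48 + 32 = 80
80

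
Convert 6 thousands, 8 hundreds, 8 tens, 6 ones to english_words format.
Convert 6 thousands, 8 hundreds, 8 tens, 6 ones (place-value notation) → 6×1000 + 8×100 + 8×10 + 6 = 6886 (decimal)
Convert 6886 (decimal) → 6886 = 6×1000 + 8×100 + 86 → six thousand eight hundred eighty-six (English words)
six thousand eight hundred eighty-six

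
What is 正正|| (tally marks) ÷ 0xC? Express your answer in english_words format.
Convert 正正|| (tally marks) → 5 + 5 + 2 = 12 (decimal)
Convert 0xC (hexadecimal) → 12 (decimal)
Compute 12 ÷ 12 = 1
Convert 1 (decimal) → one (English words)
one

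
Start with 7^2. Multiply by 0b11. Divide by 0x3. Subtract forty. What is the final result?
Convert 7^2 (power) → 49 (decimal)
Start: 49
Convert 0b11 (binary) → 2 + 1 = 3 (decimal)
49 × 3 = 147
Convert 0x3 (hexadecimal) → 3 (decimal)
147 ÷ 3 = 49
Convert forty (English words) → 40 (decimal)
49 - 40 = 9
9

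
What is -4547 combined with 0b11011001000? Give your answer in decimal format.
Convert 0b11011001000 (binary) → 1024 + 512 + 128 + 64 + 8 = 1736 (decimal)
Compute -4547 + 1736 = -2811
-2811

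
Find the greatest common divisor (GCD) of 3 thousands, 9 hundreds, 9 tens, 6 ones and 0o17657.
Convert 3 thousands, 9 hundreds, 9 tens, 6 ones (place-value notation) → 3×1000 + 9×100 + 9×10 + 6 = 3996 (decimal)
Convert 0o17657 (octal) → 1×4096 + 7×512 + 6×64 + 5×8 + 7 = 8111 (decimal)
Compute gcd(3996, 8111) = 1
1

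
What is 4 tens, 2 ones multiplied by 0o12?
Convert 4 tens, 2 ones (place-value notation) → 4×10 + 2 = 42 (decimal)
Convert 0o12 (octal) → 1×8 + 2 = 10 (decimal)
Compute 42 × 10 = 420
420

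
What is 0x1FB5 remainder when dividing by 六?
Convert 0x1FB5 (hexadecimal) → 1×4096 + 15×256 + 11×16 + 5 = 8117 (decimal)
Convert 六 (Chinese numeral) → 6 (decimal)
Compute 8117 mod 6 = 5
5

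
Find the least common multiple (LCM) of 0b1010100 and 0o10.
Convert 0b1010100 (binary) → 64 + 16 + 4 = 84 (decimal)
Convert 0o10 (octal) → 1×8 = 8 (decimal)
Compute lcm(84, 8) = 168
168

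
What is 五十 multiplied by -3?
Convert 五十 (Chinese numeral) → 5×10 = 50 (decimal)
Compute 50 × -3 = -150
-150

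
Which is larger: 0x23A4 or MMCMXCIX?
Convert 0x23A4 (hexadecimal) → 2×4096 + 3×256 + 10×16 + 4 = 9124 (decimal)
Convert MMCMXCIX (Roman numeral) → 1000 + 1000 + 900 + 90 + 9 = 2999 (decimal)
Compare 9124 vs 2999: larger = 9124
9124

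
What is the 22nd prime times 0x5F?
Convert the 22nd prime (prime index) → 79 (decimal)
Convert 0x5F (hexadecimal) → 5×16 + 15 = 95 (decimal)
Compute 79 × 95 = 7505
7505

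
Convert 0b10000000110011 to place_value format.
Convert 0b10000000110011 (binary) → 8192 + 32 + 16 + 2 + 1 = 8243 (decimal)
Convert 8243 (decimal) → 8243 = 8×1000 + 2×100 + 4×10 + 3 → 8 thousands, 2 hundreds, 4 tens, 3 ones (place-value notation)
8 thousands, 2 hundreds, 4 tens, 3 ones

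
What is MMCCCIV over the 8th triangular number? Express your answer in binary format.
Convert MMCCCIV (Roman numeral) → 1000 + 1000 + 100 + 100 + 100 + 4 = 2304 (decimal)
Convert the 8th triangular number (triangular index) → 8×9/2 = 36 (decimal)
Compute 2304 ÷ 36 = 64
Convert 64 (decimal) → 0b1000000 (binary)
0b1000000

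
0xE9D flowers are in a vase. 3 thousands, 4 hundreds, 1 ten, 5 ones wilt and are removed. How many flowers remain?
Convert 0xE9D (hexadecimal) → 14×256 + 9×16 + 13 = 3741 (decimal)
Convert 3 thousands, 4 hundreds, 1 ten, 5 ones (place-value notation) → 3×1000 + 4×100 + 1×10 + 5 = 3415 (decimal)
Compute 3741 - 3415 = 326
326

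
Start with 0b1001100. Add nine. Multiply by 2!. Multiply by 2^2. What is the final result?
Convert 0b1001100 (binary) → 64 + 8 + 4 = 76 (decimal)
Start: 76
Convert nine (English words) → 9 (decimal)
76 + 9 = 85
Convert 2! (factorial) → 2 (decimal)
85 × 2 = 170
Convert 2^2 (power) → 4 (decimal)
170 × 4 = 680
680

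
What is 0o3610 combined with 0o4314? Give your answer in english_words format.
Convert 0o3610 (octal) → 3×512 + 6×64 + 1×8 = 1928 (decimal)
Convert 0o4314 (octal) → 4×512 + 3×64 + 1×8 + 4 = 2252 (decimal)
Compute 1928 + 2252 = 4180
Convert 4180 (decimal) → 4180 = 4×1000 + 1×100 + 80 → four thousand one hundred eighty (English words)
four thousand one hundred eighty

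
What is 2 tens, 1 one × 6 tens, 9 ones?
Convert 2 tens, 1 one (place-value notation) → 2×10 + 1 = 21 (decimal)
Convert 6 tens, 9 ones (place-value notation) → 6×10 + 9 = 69 (decimal)
Compute 21 × 69 = 1449
1449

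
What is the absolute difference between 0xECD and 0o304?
Convert 0xECD (hexadecimal) → 14×256 + 12×16 + 13 = 3789 (decimal)
Convert 0o304 (octal) → 3×64 + 4 = 196 (decimal)
Compute |3789 - 196| = 3593
3593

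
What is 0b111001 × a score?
Convert 0b111001 (binary) → 32 + 16 + 8 + 1 = 57 (decimal)
Convert a score (colloquial) → 20 (decimal)
Compute 57 × 20 = 1140
1140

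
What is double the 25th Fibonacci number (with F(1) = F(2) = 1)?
The 25th Fibonacci number (with F(1) = F(2) = 1) = 75025
Compute 75025 × 2 = 150050
150050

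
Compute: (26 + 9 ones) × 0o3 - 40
Convert 9 ones (place-value notation) → 9 (decimal)
Convert 0o3 (octal) → 3 (decimal)
Expression in decimal: (26 + 9) × 3 - 40
Parentheses first: 26 + 9 = 35
Multiply: 35 × 3 = 105
Subtract: 105 - 40 = 65
65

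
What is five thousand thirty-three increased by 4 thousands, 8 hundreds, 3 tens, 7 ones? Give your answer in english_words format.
Convert five thousand thirty-three (English words) → 5×1000 + 33 = 5033 (decimal)
Convert 4 thousands, 8 hundreds, 3 tens, 7 ones (place-value notation) → 4×1000 + 8×100 + 3×10 + 7 = 4837 (decimal)
Compute 5033 + 4837 = 9870
Convert 9870 (decimal) → 9870 = 9×1000 + 8×100 + 70 → nine thousand eight hundred seventy (English words)
nine thousand eight hundred seventy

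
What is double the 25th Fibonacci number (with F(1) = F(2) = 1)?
The 25th Fibonacci number (with F(1) = F(2) = 1) = 75025
Compute 75025 × 2 = 150050
150050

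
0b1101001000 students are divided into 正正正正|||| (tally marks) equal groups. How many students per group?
Convert 0b1101001000 (binary) → 512 + 256 + 64 + 8 = 840 (decimal)
Convert 正正正正|||| (tally marks) → 5 + 5 + 5 + 5 + 4 = 24 (decimal)
Compute 840 ÷ 24 = 35
35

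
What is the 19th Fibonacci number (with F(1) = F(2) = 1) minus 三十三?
The 19th Fibonacci number (with F(1) = F(2) = 1) = 4181
Convert 三十三 (Chinese numeral) → 3×10 + 3 = 33 (decimal)
Compute 4181 - 33 = 4148
4148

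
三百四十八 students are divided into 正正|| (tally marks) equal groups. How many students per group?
Convert 三百四十八 (Chinese numeral) → 3×100 + 4×10 + 8 = 348 (decimal)
Convert 正正|| (tally marks) → 5 + 5 + 2 = 12 (decimal)
Compute 348 ÷ 12 = 29
29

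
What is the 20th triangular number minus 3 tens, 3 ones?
The 20th triangular number = 20×21/2 = 210
Convert 3 tens, 3 ones (place-value notation) → 3×10 + 3 = 33 (decimal)
Compute 210 - 33 = 177
177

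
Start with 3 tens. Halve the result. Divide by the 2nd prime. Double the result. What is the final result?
Convert 3 tens (place-value notation) → 3×10 = 30 (decimal)
Start: 30
30 ÷ 2 = 15
Convert the 2nd prime (prime index) → 3 (decimal)
15 ÷ 3 = 5
5 × 2 = 10
10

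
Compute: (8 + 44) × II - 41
Convert II (Roman numeral) → 1 + 1 = 2 (decimal)
Expression in decimal: (8 + 44) × 2 - 41
Parentheses first: 8 + 44 = 52
Multiply: 52 × 2 = 104
Subtract: 104 - 41 = 63
63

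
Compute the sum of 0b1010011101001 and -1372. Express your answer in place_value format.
Convert 0b1010011101001 (binary) → 4096 + 1024 + 128 + 64 + 32 + 8 + 1 = 5353 (decimal)
Compute 5353 + -1372 = 3981
Convert 3981 (decimal) → 3981 = 3×1000 + 9×100 + 8×10 + 1 → 3 thousands, 9 hundreds, 8 tens, 1 one (place-value notation)
3 thousands, 9 hundreds, 8 tens, 1 one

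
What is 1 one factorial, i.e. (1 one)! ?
Convert 1 one (place-value notation) → 1 (decimal)
Compute 1! = 1
1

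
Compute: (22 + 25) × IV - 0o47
Convert IV (Roman numeral) → 4 (decimal)
Convert 0o47 (octal) → 4×8 + 7 = 39 (decimal)
Expression in decimal: (22 + 25) × 4 - 39
Parentheses first: 22 + 25 = 47
Multiply: 47 × 4 = 188
Subtract: 188 - 39 = 149
149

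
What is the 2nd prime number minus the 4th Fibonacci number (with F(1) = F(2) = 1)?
The 2nd prime number = 3
Convert the 4th Fibonacci number (with F(1) = F(2) = 1) (Fibonacci index) → 1, 1, 2, 3 → 3 (decimal)
Compute 3 - 3 = 0
0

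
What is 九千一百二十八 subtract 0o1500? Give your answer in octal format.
Convert 九千一百二十八 (Chinese numeral) → 9×1000 + 1×100 + 2×10 + 8 = 9128 (decimal)
Convert 0o1500 (octal) → 1×512 + 5×64 = 832 (decimal)
Compute 9128 - 832 = 8296
Convert 8296 (decimal) → 8296 = 2×4096 + 1×64 + 5×8 → 0o20150 (octal)
0o20150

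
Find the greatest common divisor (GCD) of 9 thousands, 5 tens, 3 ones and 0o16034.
Convert 9 thousands, 5 tens, 3 ones (place-value notation) → 9×1000 + 5×10 + 3 = 9053 (decimal)
Convert 0o16034 (octal) → 1×4096 + 6×512 + 3×8 + 4 = 7196 (decimal)
Compute gcd(9053, 7196) = 1
1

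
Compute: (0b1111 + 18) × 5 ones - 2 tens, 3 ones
Convert 0b1111 (binary) → 8 + 4 + 2 + 1 = 15 (decimal)
Convert 5 ones (place-value notation) → 5 (decimal)
Convert 2 tens, 3 ones (place-value notation) → 2×10 + 3 = 23 (decimal)
Expression in decimal: (15 + 18) × 5 - 23
Parentheses first: 15 + 18 = 33
Multiply: 33 × 5 = 165
Subtract: 165 - 23 = 142
142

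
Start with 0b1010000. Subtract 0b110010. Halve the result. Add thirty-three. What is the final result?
Convert 0b1010000 (binary) → 64 + 16 = 80 (decimal)
Start: 80
Convert 0b110010 (binary) → 32 + 16 + 2 = 50 (decimal)
80 - 50 = 30
30 ÷ 2 = 15
Convert thirty-three (English words) → 33 (decimal)
15 + 33 = 48
48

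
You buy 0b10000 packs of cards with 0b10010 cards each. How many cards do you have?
Convert 0b10010 (binary) → 16 + 2 = 18 (decimal)
Convert 0b10000 (binary) → 16 (decimal)
Compute 18 × 16 = 288
288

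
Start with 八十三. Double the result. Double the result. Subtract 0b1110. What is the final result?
Convert 八十三 (Chinese numeral) → 8×10 + 3 = 83 (decimal)
Start: 83
83 × 2 = 166
166 × 2 = 332
Convert 0b1110 (binary) → 8 + 4 + 2 = 14 (decimal)
332 - 14 = 318
318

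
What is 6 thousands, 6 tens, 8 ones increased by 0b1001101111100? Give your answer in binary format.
Convert 6 thousands, 6 tens, 8 ones (place-value notation) → 6×1000 + 6×10 + 8 = 6068 (decimal)
Convert 0b1001101111100 (binary) → 4096 + 512 + 256 + 64 + 32 + 16 + 8 + 4 = 4988 (decimal)
Compute 6068 + 4988 = 11056
Convert 11056 (decimal) → 11056 = 8192 + 2048 + 512 + 256 + 32 + 16 → 0b10101100110000 (binary)
0b10101100110000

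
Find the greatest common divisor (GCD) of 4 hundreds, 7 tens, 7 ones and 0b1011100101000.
Convert 4 hundreds, 7 tens, 7 ones (place-value notation) → 4×100 + 7×10 + 7 = 477 (decimal)
Convert 0b1011100101000 (binary) → 4096 + 1024 + 512 + 256 + 32 + 8 = 5928 (decimal)
Compute gcd(477, 5928) = 3
3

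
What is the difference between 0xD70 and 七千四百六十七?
Convert 0xD70 (hexadecimal) → 13×256 + 7×16 = 3440 (decimal)
Convert 七千四百六十七 (Chinese numeral) → 7×1000 + 4×100 + 6×10 + 7 = 7467 (decimal)
Difference: |3440 - 7467| = 4027
4027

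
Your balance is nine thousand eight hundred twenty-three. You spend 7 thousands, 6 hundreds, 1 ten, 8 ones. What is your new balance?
Convert nine thousand eight hundred twenty-three (English words) → 9×1000 + 8×100 + 23 = 9823 (decimal)
Convert 7 thousands, 6 hundreds, 1 ten, 8 ones (place-value notation) → 7×1000 + 6×100 + 1×10 + 8 = 7618 (decimal)
Compute 9823 - 7618 = 2205
2205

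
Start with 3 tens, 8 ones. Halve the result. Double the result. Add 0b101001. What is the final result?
Convert 3 tens, 8 ones (place-value notation) → 3×10 + 8 = 38 (decimal)
Start: 38
38 ÷ 2 = 19
19 × 2 = 38
Convert 0b101001 (binary) → 32 + 8 + 1 = 41 (decimal)
38 + 41 = 79
79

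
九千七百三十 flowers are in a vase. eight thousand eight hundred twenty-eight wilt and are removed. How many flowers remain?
Convert 九千七百三十 (Chinese numeral) → 9×1000 + 7×100 + 3×10 = 9730 (decimal)
Convert eight thousand eight hundred twenty-eight (English words) → 8×1000 + 8×100 + 28 = 8828 (decimal)
Compute 9730 - 8828 = 902
902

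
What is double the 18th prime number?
The 18th prime number = 61
Compute 61 × 2 = 122
122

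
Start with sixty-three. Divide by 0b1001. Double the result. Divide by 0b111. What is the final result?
Convert sixty-three (English words) → 63 (decimal)
Start: 63
Convert 0b1001 (binary) → 8 + 1 = 9 (decimal)
63 ÷ 9 = 7
7 × 2 = 14
Convert 0b111 (binary) → 4 + 2 + 1 = 7 (decimal)
14 ÷ 7 = 2
2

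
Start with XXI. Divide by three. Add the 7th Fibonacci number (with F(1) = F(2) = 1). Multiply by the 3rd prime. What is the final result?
Convert XXI (Roman numeral) → 10 + 10 + 1 = 21 (decimal)
Start: 21
Convert three (English words) → 3 (decimal)
21 ÷ 3 = 7
Convert the 7th Fibonacci number (with F(1) = F(2) = 1) (Fibonacci index) → 1, 1, 2, 3, 5, 8, 13 → 13 (decimal)
7 + 13 = 20
Convert the 3rd prime (prime index) → 5 (decimal)
20 × 5 = 100
100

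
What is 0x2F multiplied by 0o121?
Convert 0x2F (hexadecimal) → 2×16 + 15 = 47 (decimal)
Convert 0o121 (octal) → 1×64 + 2×8 + 1 = 81 (decimal)
Compute 47 × 81 = 3807
3807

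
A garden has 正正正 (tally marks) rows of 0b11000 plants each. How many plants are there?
Convert 0b11000 (binary) → 16 + 8 = 24 (decimal)
Convert 正正正 (tally marks) → 5 + 5 + 5 = 15 (decimal)
Compute 24 × 15 = 360
360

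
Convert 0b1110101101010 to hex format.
Convert 0b1110101101010 (binary) → 4096 + 2048 + 1024 + 256 + 64 + 32 + 8 + 2 = 7530 (decimal)
Convert 7530 (decimal) → 7530 = 1×4096 + 13×256 + 6×16 + 10 → 0x1D6A (hexadecimal)
0x1D6A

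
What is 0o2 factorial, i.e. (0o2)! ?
Convert 0o2 (octal) → 2 (decimal)
Compute 2! = 2
2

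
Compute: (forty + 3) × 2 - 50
Convert forty (English words) → 40 (decimal)
Expression in decimal: (40 + 3) × 2 - 50
Parentheses first: 40 + 3 = 43
Multiply: 43 × 2 = 86
Subtract: 86 - 50 = 36
36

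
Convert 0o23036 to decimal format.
Convert 0o23036 (octal) → 2×4096 + 3×512 + 3×8 + 6 = 9758 (decimal)
9758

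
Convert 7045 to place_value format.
Convert 7045 (decimal) → 7045 = 7×1000 + 4×10 + 5 → 7 thousands, 4 tens, 5 ones (place-value notation)
7 thousands, 4 tens, 5 ones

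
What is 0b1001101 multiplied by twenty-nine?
Convert 0b1001101 (binary) → 64 + 8 + 4 + 1 = 77 (decimal)
Convert twenty-nine (English words) → 29 (decimal)
Compute 77 × 29 = 2233
2233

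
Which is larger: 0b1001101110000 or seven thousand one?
Convert 0b1001101110000 (binary) → 4096 + 512 + 256 + 64 + 32 + 16 = 4976 (decimal)
Convert seven thousand one (English words) → 7×1000 + 1 = 7001 (decimal)
Compare 4976 vs 7001: larger = 7001
7001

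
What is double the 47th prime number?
The 47th prime number = 211
Compute 211 × 2 = 422
422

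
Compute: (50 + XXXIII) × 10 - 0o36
Convert XXXIII (Roman numeral) → 10 + 10 + 10 + 1 + 1 + 1 = 33 (decimal)
Convert 0o36 (octal) → 3×8 + 6 = 30 (decimal)
Expression in decimal: (50 + 33) × 10 - 30
Parentheses first: 50 + 33 = 83
Multiply: 83 × 10 = 830
Subtract: 830 - 30 = 800
800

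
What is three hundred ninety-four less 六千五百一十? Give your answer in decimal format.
Convert three hundred ninety-four (English words) → 3×100 + 94 = 394 (decimal)
Convert 六千五百一十 (Chinese numeral) → 6×1000 + 5×100 + 1×10 = 6510 (decimal)
Compute 394 - 6510 = -6116
-6116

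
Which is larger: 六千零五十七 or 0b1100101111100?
Convert 六千零五十七 (Chinese numeral) → 6×1000 + 5×10 + 7 = 6057 (decimal)
Convert 0b1100101111100 (binary) → 4096 + 2048 + 256 + 64 + 32 + 16 + 8 + 4 = 6524 (decimal)
Compare 6057 vs 6524: larger = 6524
6524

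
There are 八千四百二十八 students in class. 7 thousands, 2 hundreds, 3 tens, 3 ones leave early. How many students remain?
Convert 八千四百二十八 (Chinese numeral) → 8×1000 + 4×100 + 2×10 + 8 = 8428 (decimal)
Convert 7 thousands, 2 hundreds, 3 tens, 3 ones (place-value notation) → 7×1000 + 2×100 + 3×10 + 3 = 7233 (decimal)
Compute 8428 - 7233 = 1195
1195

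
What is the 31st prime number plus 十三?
The 31st prime number = 127
Convert 十三 (Chinese numeral) → 1×10 + 3 = 13 (decimal)
Compute 127 + 13 = 140
140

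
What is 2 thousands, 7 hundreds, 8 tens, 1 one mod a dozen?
Convert 2 thousands, 7 hundreds, 8 tens, 1 one (place-value notation) → 2×1000 + 7×100 + 8×10 + 1 = 2781 (decimal)
Convert a dozen (colloquial) → 12 (decimal)
Compute 2781 mod 12 = 9
9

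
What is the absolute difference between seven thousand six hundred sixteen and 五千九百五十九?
Convert seven thousand six hundred sixteen (English words) → 7×1000 + 6×100 + 16 = 7616 (decimal)
Convert 五千九百五十九 (Chinese numeral) → 5×1000 + 9×100 + 5×10 + 9 = 5959 (decimal)
Compute |7616 - 5959| = 1657
1657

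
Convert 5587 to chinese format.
Convert 5587 (decimal) → 5587 = 5×1000 + 5×100 + 8×10 + 7 → 五千五百八十七 (Chinese numeral)
五千五百八十七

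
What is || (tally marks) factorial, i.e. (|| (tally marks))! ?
Convert || (tally marks) → 2 (decimal)
Compute 2! = 2
2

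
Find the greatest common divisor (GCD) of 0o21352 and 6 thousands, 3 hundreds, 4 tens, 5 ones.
Convert 0o21352 (octal) → 2×4096 + 1×512 + 3×64 + 5×8 + 2 = 8938 (decimal)
Convert 6 thousands, 3 hundreds, 4 tens, 5 ones (place-value notation) → 6×1000 + 3×100 + 4×10 + 5 = 6345 (decimal)
Compute gcd(8938, 6345) = 1
1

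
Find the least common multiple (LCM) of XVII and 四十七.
Convert XVII (Roman numeral) → 10 + 5 + 1 + 1 = 17 (decimal)
Convert 四十七 (Chinese numeral) → 4×10 + 7 = 47 (decimal)
Compute lcm(17, 47) = 799
799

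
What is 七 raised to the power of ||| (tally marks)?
Convert 七 (Chinese numeral) → 7 (decimal)
Convert ||| (tally marks) → 3 (decimal)
Compute 7 ^ 3 = 343
343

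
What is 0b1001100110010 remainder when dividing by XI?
Convert 0b1001100110010 (binary) → 4096 + 512 + 256 + 32 + 16 + 2 = 4914 (decimal)
Convert XI (Roman numeral) → 10 + 1 = 11 (decimal)
Compute 4914 mod 11 = 8
8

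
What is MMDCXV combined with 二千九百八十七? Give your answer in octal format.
Convert MMDCXV (Roman numeral) → 1000 + 1000 + 500 + 100 + 10 + 5 = 2615 (decimal)
Convert 二千九百八十七 (Chinese numeral) → 2×1000 + 9×100 + 8×10 + 7 = 2987 (decimal)
Compute 2615 + 2987 = 5602
Convert 5602 (decimal) → 5602 = 1×4096 + 2×512 + 7×64 + 4×8 + 2 → 0o12742 (octal)
0o12742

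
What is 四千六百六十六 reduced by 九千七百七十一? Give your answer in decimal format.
Convert 四千六百六十六 (Chinese numeral) → 4×1000 + 6×100 + 6×10 + 6 = 4666 (decimal)
Convert 九千七百七十一 (Chinese numeral) → 9×1000 + 7×100 + 7×10 + 1 = 9771 (decimal)
Compute 4666 - 9771 = -5105
-5105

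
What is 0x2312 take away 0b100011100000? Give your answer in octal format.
Convert 0x2312 (hexadecimal) → 2×4096 + 3×256 + 1×16 + 2 = 8978 (decimal)
Convert 0b100011100000 (binary) → 2048 + 128 + 64 + 32 = 2272 (decimal)
Compute 8978 - 2272 = 6706
Convert 6706 (decimal) → 6706 = 1×4096 + 5×512 + 6×8 + 2 → 0o15062 (octal)
0o15062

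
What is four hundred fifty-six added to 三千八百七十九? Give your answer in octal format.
Convert four hundred fifty-six (English words) → 4×100 + 56 = 456 (decimal)
Convert 三千八百七十九 (Chinese numeral) → 3×1000 + 8×100 + 7×10 + 9 = 3879 (decimal)
Compute 456 + 3879 = 4335
Convert 4335 (decimal) → 4335 = 1×4096 + 3×64 + 5×8 + 7 → 0o10357 (octal)
0o10357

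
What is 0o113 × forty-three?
Convert 0o113 (octal) → 1×64 + 1×8 + 3 = 75 (decimal)
Convert forty-three (English words) → 43 (decimal)
Compute 75 × 43 = 3225
3225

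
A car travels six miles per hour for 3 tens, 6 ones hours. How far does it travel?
Convert six (English words) → 6 (decimal)
Convert 3 tens, 6 ones (place-value notation) → 3×10 + 6 = 36 (decimal)
Compute 6 × 36 = 216
216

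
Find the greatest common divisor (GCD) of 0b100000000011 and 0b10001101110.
Convert 0b100000000011 (binary) → 2048 + 2 + 1 = 2051 (decimal)
Convert 0b10001101110 (binary) → 1024 + 64 + 32 + 8 + 4 + 2 = 1134 (decimal)
Compute gcd(2051, 1134) = 7
7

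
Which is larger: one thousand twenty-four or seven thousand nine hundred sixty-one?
Convert one thousand twenty-four (English words) → 1×1000 + 24 = 1024 (decimal)
Convert seven thousand nine hundred sixty-one (English words) → 7×1000 + 9×100 + 61 = 7961 (decimal)
Compare 1024 vs 7961: larger = 7961
7961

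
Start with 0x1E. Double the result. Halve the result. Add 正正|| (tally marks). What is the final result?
Convert 0x1E (hexadecimal) → 1×16 + 14 = 30 (decimal)
Start: 30
30 × 2 = 60
60 ÷ 2 = 30
Convert 正正|| (tally marks) → 5 + 5 + 2 = 12 (decimal)
30 + 12 = 42
42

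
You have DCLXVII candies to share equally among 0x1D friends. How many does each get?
Convert DCLXVII (Roman numeral) → 500 + 100 + 50 + 10 + 5 + 1 + 1 = 667 (decimal)
Convert 0x1D (hexadecimal) → 1×16 + 13 = 29 (decimal)
Compute 667 ÷ 29 = 23
23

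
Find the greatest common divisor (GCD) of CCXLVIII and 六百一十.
Convert CCXLVIII (Roman numeral) → 100 + 100 + 40 + 5 + 1 + 1 + 1 = 248 (decimal)
Convert 六百一十 (Chinese numeral) → 6×100 + 1×10 = 610 (decimal)
Compute gcd(248, 610) = 2
2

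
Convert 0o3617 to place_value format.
Convert 0o3617 (octal) → 3×512 + 6×64 + 1×8 + 7 = 1935 (decimal)
Convert 1935 (decimal) → 1935 = 1×1000 + 9×100 + 3×10 + 5 → 1 thousand, 9 hundreds, 3 tens, 5 ones (place-value notation)
1 thousand, 9 hundreds, 3 tens, 5 ones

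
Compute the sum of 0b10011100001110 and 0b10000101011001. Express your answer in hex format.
Convert 0b10011100001110 (binary) → 8192 + 1024 + 512 + 256 + 8 + 4 + 2 = 9998 (decimal)
Convert 0b10000101011001 (binary) → 8192 + 256 + 64 + 16 + 8 + 1 = 8537 (decimal)
Compute 9998 + 8537 = 18535
Convert 18535 (decimal) → 18535 = 4×4096 + 8×256 + 6×16 + 7 → 0x4867 (hexadecimal)
0x4867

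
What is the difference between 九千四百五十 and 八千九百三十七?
Convert 九千四百五十 (Chinese numeral) → 9×1000 + 4×100 + 5×10 = 9450 (decimal)
Convert 八千九百三十七 (Chinese numeral) → 8×1000 + 9×100 + 3×10 + 7 = 8937 (decimal)
Difference: |9450 - 8937| = 513
513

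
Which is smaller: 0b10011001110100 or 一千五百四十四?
Convert 0b10011001110100 (binary) → 8192 + 1024 + 512 + 64 + 32 + 16 + 4 = 9844 (decimal)
Convert 一千五百四十四 (Chinese numeral) → 1×1000 + 5×100 + 4×10 + 4 = 1544 (decimal)
Compare 9844 vs 1544: smaller = 1544
1544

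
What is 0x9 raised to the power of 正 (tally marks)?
Convert 0x9 (hexadecimal) → 9 (decimal)
Convert 正 (tally marks) → 5 (decimal)
Compute 9 ^ 5 = 59049
59049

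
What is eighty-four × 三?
Convert eighty-four (English words) → 84 (decimal)
Convert 三 (Chinese numeral) → 3 (decimal)
Compute 84 × 3 = 252
252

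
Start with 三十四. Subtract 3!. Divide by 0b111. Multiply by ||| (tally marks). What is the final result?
Convert 三十四 (Chinese numeral) → 3×10 + 4 = 34 (decimal)
Start: 34
Convert 3! (factorial) → 6 (decimal)
34 - 6 = 28
Convert 0b111 (binary) → 4 + 2 + 1 = 7 (decimal)
28 ÷ 7 = 4
Convert ||| (tally marks) → 3 (decimal)
4 × 3 = 12
12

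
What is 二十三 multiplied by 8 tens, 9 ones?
Convert 二十三 (Chinese numeral) → 2×10 + 3 = 23 (decimal)
Convert 8 tens, 9 ones (place-value notation) → 8×10 + 9 = 89 (decimal)
Compute 23 × 89 = 2047
2047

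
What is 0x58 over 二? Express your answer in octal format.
Convert 0x58 (hexadecimal) → 5×16 + 8 = 88 (decimal)
Convert 二 (Chinese numeral) → 2 (decimal)
Compute 88 ÷ 2 = 44
Convert 44 (decimal) → 44 = 5×8 + 4 → 0o54 (octal)
0o54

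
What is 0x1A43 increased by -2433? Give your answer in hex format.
Convert 0x1A43 (hexadecimal) → 1×4096 + 10×256 + 4×16 + 3 = 6723 (decimal)
Compute 6723 + -2433 = 4290
Convert 4290 (decimal) → 4290 = 1×4096 + 12×16 + 2 → 0x10C2 (hexadecimal)
0x10C2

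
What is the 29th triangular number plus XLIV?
The 29th triangular number = 29×30/2 = 435
Convert XLIV (Roman numeral) → 40 + 4 = 44 (decimal)
Compute 435 + 44 = 479
479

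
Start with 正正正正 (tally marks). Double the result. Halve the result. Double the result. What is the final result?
Convert 正正正正 (tally marks) → 5 + 5 + 5 + 5 = 20 (decimal)
Start: 20
20 × 2 = 40
40 ÷ 2 = 20
20 × 2 = 40
40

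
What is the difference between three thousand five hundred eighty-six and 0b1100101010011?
Convert three thousand five hundred eighty-six (English words) → 3×1000 + 5×100 + 86 = 3586 (decimal)
Convert 0b1100101010011 (binary) → 4096 + 2048 + 256 + 64 + 16 + 2 + 1 = 6483 (decimal)
Difference: |3586 - 6483| = 2897
2897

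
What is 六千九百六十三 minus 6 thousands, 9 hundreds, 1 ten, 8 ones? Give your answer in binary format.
Convert 六千九百六十三 (Chinese numeral) → 6×1000 + 9×100 + 6×10 + 3 = 6963 (decimal)
Convert 6 thousands, 9 hundreds, 1 ten, 8 ones (place-value notation) → 6×1000 + 9×100 + 1×10 + 8 = 6918 (decimal)
Compute 6963 - 6918 = 45
Convert 45 (decimal) → 45 = 32 + 8 + 4 + 1 → 0b101101 (binary)
0b101101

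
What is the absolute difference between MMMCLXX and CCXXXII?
Convert MMMCLXX (Roman numeral) → 1000 + 1000 + 1000 + 100 + 50 + 10 + 10 = 3170 (decimal)
Convert CCXXXII (Roman numeral) → 100 + 100 + 10 + 10 + 10 + 1 + 1 = 232 (decimal)
Compute |3170 - 232| = 2938
2938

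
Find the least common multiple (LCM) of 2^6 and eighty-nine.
Convert 2^6 (power) → 64 (decimal)
Convert eighty-nine (English words) → 89 (decimal)
Compute lcm(64, 89) = 5696
5696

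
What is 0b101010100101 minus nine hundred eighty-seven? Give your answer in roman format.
Convert 0b101010100101 (binary) → 2048 + 512 + 128 + 32 + 4 + 1 = 2725 (decimal)
Convert nine hundred eighty-seven (English words) → 9×100 + 87 = 987 (decimal)
Compute 2725 - 987 = 1738
Convert 1738 (decimal) → 1738 = 1000 + 500 + 100 + 100 + 10 + 10 + 10 + 5 + 1 + 1 + 1 → MDCCXXXVIII (Roman numeral)
MDCCXXXVIII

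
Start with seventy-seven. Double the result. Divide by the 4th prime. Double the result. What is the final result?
Convert seventy-seven (English words) → 77 (decimal)
Start: 77
77 × 2 = 154
Convert the 4th prime (prime index) → 7 (decimal)
154 ÷ 7 = 22
22 × 2 = 44
44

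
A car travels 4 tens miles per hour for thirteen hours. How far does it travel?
Convert 4 tens (place-value notation) → 4×10 = 40 (decimal)
Convert thirteen (English words) → 13 (decimal)
Compute 40 × 13 = 520
520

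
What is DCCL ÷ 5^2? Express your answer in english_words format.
Convert DCCL (Roman numeral) → 500 + 100 + 100 + 50 = 750 (decimal)
Convert 5^2 (power) → 25 (decimal)
Compute 750 ÷ 25 = 30
Convert 30 (decimal) → thirty (English words)
thirty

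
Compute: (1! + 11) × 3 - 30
Convert 1! (factorial) → 1 (decimal)
Expression in decimal: (1 + 11) × 3 - 30
Parentheses first: 1 + 11 = 12
Multiply: 12 × 3 = 36
Subtract: 36 - 30 = 6
6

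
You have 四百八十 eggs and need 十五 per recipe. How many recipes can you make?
Convert 四百八十 (Chinese numeral) → 4×100 + 8×10 = 480 (decimal)
Convert 十五 (Chinese numeral) → 1×10 + 5 = 15 (decimal)
Compute 480 ÷ 15 = 32
32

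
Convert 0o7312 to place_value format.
Convert 0o7312 (octal) → 7×512 + 3×64 + 1×8 + 2 = 3786 (decimal)
Convert 3786 (decimal) → 3786 = 3×1000 + 7×100 + 8×10 + 6 → 3 thousands, 7 hundreds, 8 tens, 6 ones (place-value notation)
3 thousands, 7 hundreds, 8 tens, 6 ones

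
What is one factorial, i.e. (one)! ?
Convert one (English words) → 1 (decimal)
Compute 1! = 1
1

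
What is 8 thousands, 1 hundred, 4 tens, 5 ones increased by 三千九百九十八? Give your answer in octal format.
Convert 8 thousands, 1 hundred, 4 tens, 5 ones (place-value notation) → 8×1000 + 1×100 + 4×10 + 5 = 8145 (decimal)
Convert 三千九百九十八 (Chinese numeral) → 3×1000 + 9×100 + 9×10 + 8 = 3998 (decimal)
Compute 8145 + 3998 = 12143
Convert 12143 (decimal) → 12143 = 2×4096 + 7×512 + 5×64 + 5×8 + 7 → 0o27557 (octal)
0o27557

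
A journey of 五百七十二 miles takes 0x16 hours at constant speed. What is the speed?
Convert 五百七十二 (Chinese numeral) → 5×100 + 7×10 + 2 = 572 (decimal)
Convert 0x16 (hexadecimal) → 1×16 + 6 = 22 (decimal)
Compute 572 ÷ 22 = 26
26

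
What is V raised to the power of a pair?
Convert V (Roman numeral) → 5 (decimal)
Convert a pair (colloquial) → 2 (decimal)
Compute 5 ^ 2 = 25
25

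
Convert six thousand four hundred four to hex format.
Convert six thousand four hundred four (English words) → 6×1000 + 4×100 + 4 = 6404 (decimal)
Convert 6404 (decimal) → 6404 = 1×4096 + 9×256 + 4 → 0x1904 (hexadecimal)
0x1904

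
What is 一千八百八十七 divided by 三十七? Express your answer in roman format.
Convert 一千八百八十七 (Chinese numeral) → 1×1000 + 8×100 + 8×10 + 7 = 1887 (decimal)
Convert 三十七 (Chinese numeral) → 3×10 + 7 = 37 (decimal)
Compute 1887 ÷ 37 = 51
Convert 51 (decimal) → 51 = 50 + 1 → LI (Roman numeral)
LI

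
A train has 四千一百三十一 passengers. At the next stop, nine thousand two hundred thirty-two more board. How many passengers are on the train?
Convert 四千一百三十一 (Chinese numeral) → 4×1000 + 1×100 + 3×10 + 1 = 4131 (decimal)
Convert nine thousand two hundred thirty-two (English words) → 9×1000 + 2×100 + 32 = 9232 (decimal)
Compute 4131 + 9232 = 13363
13363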